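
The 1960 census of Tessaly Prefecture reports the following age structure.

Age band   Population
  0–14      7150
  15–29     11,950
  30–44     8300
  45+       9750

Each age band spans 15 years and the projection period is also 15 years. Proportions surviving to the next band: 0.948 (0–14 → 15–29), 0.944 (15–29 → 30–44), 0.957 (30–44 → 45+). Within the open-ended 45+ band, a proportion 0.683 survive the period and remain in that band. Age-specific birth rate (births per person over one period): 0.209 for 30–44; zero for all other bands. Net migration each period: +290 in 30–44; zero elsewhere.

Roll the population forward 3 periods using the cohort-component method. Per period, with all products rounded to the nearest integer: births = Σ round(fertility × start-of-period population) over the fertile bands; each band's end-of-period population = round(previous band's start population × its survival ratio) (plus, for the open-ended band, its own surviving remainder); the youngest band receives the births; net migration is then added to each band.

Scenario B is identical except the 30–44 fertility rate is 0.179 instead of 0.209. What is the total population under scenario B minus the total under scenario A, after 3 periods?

After projecting period 1:
Births: 8300 × 0.209 = 1735
15–29: 7150 × 0.948 = 6778
30–44: 11950 × 0.944 = 11281
45+: 8300 × 0.957 + 9750 × 0.683 = 7943 + 6659 = 14602
Net migration: 30–44 + 290 → 11571
End of period: [1735, 6778, 11571, 14602]
After projecting period 2:
Births: 11571 × 0.209 = 2418
15–29: 1735 × 0.948 = 1645
30–44: 6778 × 0.944 = 6398
45+: 11571 × 0.957 + 14602 × 0.683 = 11073 + 9973 = 21046
Net migration: 30–44 + 290 → 6688
End of period: [2418, 1645, 6688, 21046]
After projecting period 3:
Births: 6688 × 0.209 = 1398
15–29: 2418 × 0.948 = 2292
30–44: 1645 × 0.944 = 1553
45+: 6688 × 0.957 + 21046 × 0.683 = 6400 + 14374 = 20774
Net migration: 30–44 + 290 → 1843
End of period: [1398, 2292, 1843, 20774]
Scenario A total after 3 periods: 26307
Scenario B projection —
After projecting period 1:
Births: 8300 × 0.179 = 1486
15–29: 7150 × 0.948 = 6778
30–44: 11950 × 0.944 = 11281
45+: 8300 × 0.957 + 9750 × 0.683 = 7943 + 6659 = 14602
Net migration: 30–44 + 290 → 11571
End of period: [1486, 6778, 11571, 14602]
After projecting period 2:
Births: 11571 × 0.179 = 2071
15–29: 1486 × 0.948 = 1409
30–44: 6778 × 0.944 = 6398
45+: 11571 × 0.957 + 14602 × 0.683 = 11073 + 9973 = 21046
Net migration: 30–44 + 290 → 6688
End of period: [2071, 1409, 6688, 21046]
After projecting period 3:
Births: 6688 × 0.179 = 1197
15–29: 2071 × 0.948 = 1963
30–44: 1409 × 0.944 = 1330
45+: 6688 × 0.957 + 21046 × 0.683 = 6400 + 14374 = 20774
Net migration: 30–44 + 290 → 1620
End of period: [1197, 1963, 1620, 20774]
Scenario B total after 3 periods: 25554
Difference B − A = 25554 − 26307 = -753

-753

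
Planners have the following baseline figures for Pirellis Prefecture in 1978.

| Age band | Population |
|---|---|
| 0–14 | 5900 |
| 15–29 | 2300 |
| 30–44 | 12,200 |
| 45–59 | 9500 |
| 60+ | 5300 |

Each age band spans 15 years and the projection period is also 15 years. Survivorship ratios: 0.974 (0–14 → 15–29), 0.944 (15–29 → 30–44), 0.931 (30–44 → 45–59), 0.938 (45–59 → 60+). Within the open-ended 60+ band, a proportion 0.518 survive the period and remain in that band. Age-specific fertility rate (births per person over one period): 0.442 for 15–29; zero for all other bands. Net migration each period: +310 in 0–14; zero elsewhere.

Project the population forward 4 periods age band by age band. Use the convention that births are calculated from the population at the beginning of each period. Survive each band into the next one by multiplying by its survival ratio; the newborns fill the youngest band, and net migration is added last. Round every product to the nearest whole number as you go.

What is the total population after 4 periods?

(Bands numbered youngest = 1 to oldest = 5.)
After projecting period 1:
Births: 2300 * 0.442 = 1017
Band 2: 5900 * 0.974 = 5747
Band 3: 2300 * 0.944 = 2171
Band 4: 12200 * 0.931 = 11358
Band 5: 9500 * 0.938 + 5300 * 0.518 = 8911 + 2745 = 11656
Net migration: Band 1 + 310 → 1327
End of period: [1327, 5747, 2171, 11358, 11656]
After projecting period 2:
Births: 5747 * 0.442 = 2540
Band 2: 1327 * 0.974 = 1292
Band 3: 5747 * 0.944 = 5425
Band 4: 2171 * 0.931 = 2021
Band 5: 11358 * 0.938 + 11656 * 0.518 = 10654 + 6038 = 16692
Net migration: Band 1 + 310 → 2850
End of period: [2850, 1292, 5425, 2021, 16692]
After projecting period 3:
Births: 1292 * 0.442 = 571
Band 2: 2850 * 0.974 = 2776
Band 3: 1292 * 0.944 = 1220
Band 4: 5425 * 0.931 = 5051
Band 5: 2021 * 0.938 + 16692 * 0.518 = 1896 + 8646 = 10542
Net migration: Band 1 + 310 → 881
End of period: [881, 2776, 1220, 5051, 10542]
After projecting period 4:
Births: 2776 * 0.442 = 1227
Band 2: 881 * 0.974 = 858
Band 3: 2776 * 0.944 = 2621
Band 4: 1220 * 0.931 = 1136
Band 5: 5051 * 0.938 + 10542 * 0.518 = 4738 + 5461 = 10199
Net migration: Band 1 + 310 → 1537
End of period: [1537, 858, 2621, 1136, 10199]
Total after period 4: 1537 + 858 + 2621 + 1136 + 10199 = 16351

16351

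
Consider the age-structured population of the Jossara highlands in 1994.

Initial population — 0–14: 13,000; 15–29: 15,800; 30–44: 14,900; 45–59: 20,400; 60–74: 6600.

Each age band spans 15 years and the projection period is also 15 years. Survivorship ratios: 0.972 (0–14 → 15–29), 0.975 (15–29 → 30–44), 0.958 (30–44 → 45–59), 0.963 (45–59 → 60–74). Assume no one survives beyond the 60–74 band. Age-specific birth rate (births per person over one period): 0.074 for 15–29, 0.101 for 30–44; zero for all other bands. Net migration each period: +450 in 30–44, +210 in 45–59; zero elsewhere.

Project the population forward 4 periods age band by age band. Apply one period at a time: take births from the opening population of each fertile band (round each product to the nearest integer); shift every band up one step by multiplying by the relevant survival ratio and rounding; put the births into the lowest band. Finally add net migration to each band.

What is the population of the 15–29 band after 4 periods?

Call the bands 1 to 5, youngest first.
Period 1.
Births: 15800 × 0.074 = 1169 ; 14900 × 0.101 = 1505 ⇒ total 2674
Band 2: 13000 × 0.972 = 12636
Band 3: 15800 × 0.975 = 15405
Band 4: 14900 × 0.958 = 14274
Band 5: 20400 × 0.963 = 19645
Net migration: Band 3 + 450 → 15855; Band 4 + 210 → 14484
Giving 2674 / 12636 / 15855 / 14484 / 19645.
Period 2.
Births: 12636 × 0.074 = 935 ; 15855 × 0.101 = 1601 ⇒ total 2536
Band 2: 2674 × 0.972 = 2599
Band 3: 12636 × 0.975 = 12320
Band 4: 15855 × 0.958 = 15189
Band 5: 14484 × 0.963 = 13948
Net migration: Band 3 + 450 → 12770; Band 4 + 210 → 15399
Giving 2536 / 2599 / 12770 / 15399 / 13948.
Period 3.
Births: 2599 × 0.074 = 192 ; 12770 × 0.101 = 1290 ⇒ total 1482
Band 2: 2536 × 0.972 = 2465
Band 3: 2599 × 0.975 = 2534
Band 4: 12770 × 0.958 = 12234
Band 5: 15399 × 0.963 = 14829
Net migration: Band 3 + 450 → 2984; Band 4 + 210 → 12444
Giving 1482 / 2465 / 2984 / 12444 / 14829.
Period 4.
Births: 2465 × 0.074 = 182 ; 2984 × 0.101 = 301 ⇒ total 483
Band 2: 1482 × 0.972 = 1441
Band 3: 2465 × 0.975 = 2403
Band 4: 2984 × 0.958 = 2859
Band 5: 12444 × 0.963 = 11984
Net migration: Band 3 + 450 → 2853; Band 4 + 210 → 3069
Giving 483 / 1441 / 2853 / 3069 / 11984.

1441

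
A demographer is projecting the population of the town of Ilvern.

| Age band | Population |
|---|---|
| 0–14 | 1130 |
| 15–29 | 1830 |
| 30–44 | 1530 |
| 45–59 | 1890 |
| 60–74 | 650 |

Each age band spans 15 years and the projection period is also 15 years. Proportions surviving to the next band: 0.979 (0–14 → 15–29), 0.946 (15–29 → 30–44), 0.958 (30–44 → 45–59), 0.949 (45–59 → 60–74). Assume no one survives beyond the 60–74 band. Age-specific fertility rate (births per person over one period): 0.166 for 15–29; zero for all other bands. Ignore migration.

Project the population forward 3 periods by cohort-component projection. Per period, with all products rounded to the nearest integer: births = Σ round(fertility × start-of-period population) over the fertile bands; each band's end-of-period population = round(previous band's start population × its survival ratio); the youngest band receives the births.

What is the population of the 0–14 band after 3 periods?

Period 1.
Births: 1830 * 0.166 = 304
15–29: 1130 * 0.979 = 1106
30–44: 1830 * 0.946 = 1731
45–59: 1530 * 0.958 = 1466
60–74: 1890 * 0.949 = 1794
End of period: [304, 1106, 1731, 1466, 1794]
Period 2.
Births: 1106 * 0.166 = 184
15–29: 304 * 0.979 = 298
30–44: 1106 * 0.946 = 1046
45–59: 1731 * 0.958 = 1658
60–74: 1466 * 0.949 = 1391
End of period: [184, 298, 1046, 1658, 1391]
Period 3.
Births: 298 * 0.166 = 49
15–29: 184 * 0.979 = 180
30–44: 298 * 0.946 = 282
45–59: 1046 * 0.958 = 1002
60–74: 1658 * 0.949 = 1573
End of period: [49, 180, 282, 1002, 1573]

49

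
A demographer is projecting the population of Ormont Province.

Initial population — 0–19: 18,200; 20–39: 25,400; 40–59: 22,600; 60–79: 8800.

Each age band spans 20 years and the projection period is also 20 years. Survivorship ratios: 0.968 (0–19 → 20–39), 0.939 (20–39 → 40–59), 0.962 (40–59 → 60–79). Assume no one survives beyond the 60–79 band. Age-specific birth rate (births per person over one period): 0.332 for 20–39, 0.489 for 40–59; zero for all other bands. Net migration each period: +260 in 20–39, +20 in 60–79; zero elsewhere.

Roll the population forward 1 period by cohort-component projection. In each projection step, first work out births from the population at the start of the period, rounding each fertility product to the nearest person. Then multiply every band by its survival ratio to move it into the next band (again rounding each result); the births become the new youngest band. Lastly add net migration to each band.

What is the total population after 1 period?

82974

— Period 1 —
Births: 25400 × 0.332 = 8433  |  22600 × 0.489 = 11051 — total 19484
20–39: 18200 × 0.968 = 17618
40–59: 25400 × 0.939 = 23851
60–79: 22600 × 0.962 = 21741
Net migration: 20–39 + 260 → 17878; 60–79 + 20 → 21761
→ [19484, 17878, 23851, 21761]
Total after period 1: 19484 + 17878 + 23851 + 21761 = 82974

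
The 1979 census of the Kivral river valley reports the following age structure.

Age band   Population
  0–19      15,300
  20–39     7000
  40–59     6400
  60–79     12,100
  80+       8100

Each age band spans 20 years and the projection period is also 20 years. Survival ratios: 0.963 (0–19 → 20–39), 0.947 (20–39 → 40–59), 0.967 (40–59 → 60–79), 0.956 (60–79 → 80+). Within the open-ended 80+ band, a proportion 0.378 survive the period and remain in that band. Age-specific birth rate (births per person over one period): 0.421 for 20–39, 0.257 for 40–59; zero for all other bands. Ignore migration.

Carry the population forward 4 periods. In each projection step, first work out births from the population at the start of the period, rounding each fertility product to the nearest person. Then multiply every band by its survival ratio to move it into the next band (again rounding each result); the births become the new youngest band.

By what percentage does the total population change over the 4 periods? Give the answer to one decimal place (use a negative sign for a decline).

-23.0

(Groups numbered youngest = 1 to oldest = 5.)
[period 1]
Births: 7000 × 0.421 = 2947 ; 6400 × 0.257 = 1645 — total 4592
Group 2: 15300 × 0.963 = 14734
Group 3: 7000 × 0.947 = 6629
Group 4: 6400 × 0.967 = 6189
Group 5: 12100 × 0.956 + 8100 × 0.378 = 11568 + 3062 = 14630
Giving 4592 / 14734 / 6629 / 6189 / 14630.
[period 2]
Births: 14734 × 0.421 = 6203 ; 6629 × 0.257 = 1704 — total 7907
Group 2: 4592 × 0.963 = 4422
Group 3: 14734 × 0.947 = 13953
Group 4: 6629 × 0.967 = 6410
Group 5: 6189 × 0.956 + 14630 × 0.378 = 5917 + 5530 = 11447
Giving 7907 / 4422 / 13953 / 6410 / 11447.
[period 3]
Births: 4422 × 0.421 = 1862 ; 13953 × 0.257 = 3586 — total 5448
Group 2: 7907 × 0.963 = 7614
Group 3: 4422 × 0.947 = 4188
Group 4: 13953 × 0.967 = 13493
Group 5: 6410 × 0.956 + 11447 × 0.378 = 6128 + 4327 = 10455
Giving 5448 / 7614 / 4188 / 13493 / 10455.
[period 4]
Births: 7614 × 0.421 = 3205 ; 4188 × 0.257 = 1076 — total 4281
Group 2: 5448 × 0.963 = 5246
Group 3: 7614 × 0.947 = 7210
Group 4: 4188 × 0.967 = 4050
Group 5: 13493 × 0.956 + 10455 × 0.378 = 12899 + 3952 = 16851
Giving 4281 / 5246 / 7210 / 4050 / 16851.
Total: 48900 → 37638; change = -11262; percentage change = -23.0%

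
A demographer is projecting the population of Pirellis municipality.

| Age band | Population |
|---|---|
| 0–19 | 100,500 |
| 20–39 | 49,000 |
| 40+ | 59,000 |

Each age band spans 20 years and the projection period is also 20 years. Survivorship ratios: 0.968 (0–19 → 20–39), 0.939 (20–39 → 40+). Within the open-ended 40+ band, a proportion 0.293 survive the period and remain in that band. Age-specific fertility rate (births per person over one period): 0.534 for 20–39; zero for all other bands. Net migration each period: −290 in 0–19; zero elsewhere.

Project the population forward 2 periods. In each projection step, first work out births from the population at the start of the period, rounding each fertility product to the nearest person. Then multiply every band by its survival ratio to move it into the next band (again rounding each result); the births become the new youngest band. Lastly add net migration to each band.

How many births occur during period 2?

After projecting period 1:
Births: 49000 * 0.534 = 26166
20–39: 100500 * 0.968 = 97284
40+: 49000 * 0.939 + 59000 * 0.293 = 46011 + 17287 = 63298
Net migration: 0–19 − 290 → 25876
End of period: [25876, 97284, 63298]
After projecting period 2:
Births: 97284 * 0.534 = 51950
20–39: 25876 * 0.968 = 25048
40+: 97284 * 0.939 + 63298 * 0.293 = 91350 + 18546 = 109896
Net migration: 0–19 − 290 → 51660
End of period: [51660, 25048, 109896]

51950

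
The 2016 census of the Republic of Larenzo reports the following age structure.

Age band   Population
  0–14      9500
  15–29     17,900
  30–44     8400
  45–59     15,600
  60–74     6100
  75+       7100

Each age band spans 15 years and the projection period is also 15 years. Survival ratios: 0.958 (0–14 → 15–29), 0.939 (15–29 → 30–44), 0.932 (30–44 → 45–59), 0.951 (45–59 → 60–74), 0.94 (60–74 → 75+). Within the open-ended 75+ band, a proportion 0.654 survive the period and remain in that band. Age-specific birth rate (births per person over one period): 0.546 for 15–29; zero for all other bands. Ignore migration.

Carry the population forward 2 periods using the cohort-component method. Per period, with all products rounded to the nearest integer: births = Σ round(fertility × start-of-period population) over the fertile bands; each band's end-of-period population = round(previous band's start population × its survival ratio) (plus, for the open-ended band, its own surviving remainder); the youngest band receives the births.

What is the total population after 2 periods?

66721

Period 1:
Births: 17900 × 0.546 = 9773
15–29: 9500 × 0.958 = 9101
30–44: 17900 × 0.939 = 16808
45–59: 8400 × 0.932 = 7829
60–74: 15600 × 0.951 = 14836
75+: 6100 × 0.94 + 7100 × 0.654 = 5734 + 4643 = 10377
End of period: [9773, 9101, 16808, 7829, 14836, 10377]
Period 2:
Births: 9101 × 0.546 = 4969
15–29: 9773 × 0.958 = 9363
30–44: 9101 × 0.939 = 8546
45–59: 16808 × 0.932 = 15665
60–74: 7829 × 0.951 = 7445
75+: 14836 × 0.94 + 10377 × 0.654 = 13946 + 6787 = 20733
End of period: [4969, 9363, 8546, 15665, 7445, 20733]
Total after period 2: 4969 + 9363 + 8546 + 15665 + 7445 + 20733 = 66721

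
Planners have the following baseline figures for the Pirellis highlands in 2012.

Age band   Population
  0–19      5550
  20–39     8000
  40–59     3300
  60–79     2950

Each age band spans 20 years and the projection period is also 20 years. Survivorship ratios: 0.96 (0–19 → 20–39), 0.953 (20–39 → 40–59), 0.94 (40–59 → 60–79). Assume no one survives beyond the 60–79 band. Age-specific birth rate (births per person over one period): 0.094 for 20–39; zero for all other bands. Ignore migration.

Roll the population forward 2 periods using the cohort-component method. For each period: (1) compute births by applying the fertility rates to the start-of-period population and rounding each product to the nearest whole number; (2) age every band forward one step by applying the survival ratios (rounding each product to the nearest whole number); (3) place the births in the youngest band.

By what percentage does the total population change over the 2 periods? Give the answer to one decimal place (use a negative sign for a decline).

-32.0

(Groups numbered youngest = 1 to oldest = 4.)
Period 1:
Births: 8000 × 0.094 = 752
Group 2: 5550 × 0.96 = 5328
Group 3: 8000 × 0.953 = 7624
Group 4: 3300 × 0.94 = 3102
→ [752, 5328, 7624, 3102]
Period 2:
Births: 5328 × 0.094 = 501
Group 2: 752 × 0.96 = 722
Group 3: 5328 × 0.953 = 5078
Group 4: 7624 × 0.94 = 7167
→ [501, 722, 5078, 7167]
Total: 19800 → 13468; change = -6332; percentage change = -32.0%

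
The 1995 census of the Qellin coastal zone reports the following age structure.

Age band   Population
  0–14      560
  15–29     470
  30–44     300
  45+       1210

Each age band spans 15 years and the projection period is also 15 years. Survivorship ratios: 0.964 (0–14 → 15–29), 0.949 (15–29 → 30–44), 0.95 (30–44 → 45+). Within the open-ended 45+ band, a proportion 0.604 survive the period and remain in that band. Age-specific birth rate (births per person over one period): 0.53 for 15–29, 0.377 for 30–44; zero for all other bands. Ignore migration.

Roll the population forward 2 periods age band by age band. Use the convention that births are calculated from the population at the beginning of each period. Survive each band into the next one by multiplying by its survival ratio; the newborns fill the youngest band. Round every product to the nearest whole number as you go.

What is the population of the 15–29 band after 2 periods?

349

— Period 1 —
Births: 470 × 0.53 = 249  |  300 × 0.377 = 113 ⇒ total 362
15–29: 560 × 0.964 = 540
30–44: 470 × 0.949 = 446
45+: 300 × 0.95 + 1210 × 0.604 = 285 + 731 = 1016
Giving 362 / 540 / 446 / 1016.
— Period 2 —
Births: 540 × 0.53 = 286  |  446 × 0.377 = 168 ⇒ total 454
15–29: 362 × 0.964 = 349
30–44: 540 × 0.949 = 512
45+: 446 × 0.95 + 1016 × 0.604 = 424 + 614 = 1038
Giving 454 / 349 / 512 / 1038.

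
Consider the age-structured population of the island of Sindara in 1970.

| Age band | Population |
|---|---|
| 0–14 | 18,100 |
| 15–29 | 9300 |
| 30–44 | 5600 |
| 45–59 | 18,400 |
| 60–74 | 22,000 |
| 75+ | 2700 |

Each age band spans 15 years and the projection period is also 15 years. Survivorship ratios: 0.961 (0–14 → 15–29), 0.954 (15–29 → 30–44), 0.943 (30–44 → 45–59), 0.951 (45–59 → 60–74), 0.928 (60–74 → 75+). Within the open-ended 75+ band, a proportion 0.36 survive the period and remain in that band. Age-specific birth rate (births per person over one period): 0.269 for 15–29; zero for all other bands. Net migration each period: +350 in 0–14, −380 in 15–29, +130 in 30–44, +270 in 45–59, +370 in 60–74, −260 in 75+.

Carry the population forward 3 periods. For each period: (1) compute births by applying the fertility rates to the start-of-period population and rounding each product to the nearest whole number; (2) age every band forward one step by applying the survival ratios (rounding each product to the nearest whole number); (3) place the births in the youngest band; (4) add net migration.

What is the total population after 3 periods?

45716

Let band 1 be 0–14 through band 6 = 75+.
Period 1:
Births: 9300 × 0.269 = 2502
Band 2: 18100 × 0.961 = 17394
Band 3: 9300 × 0.954 = 8872
Band 4: 5600 × 0.943 = 5281
Band 5: 18400 × 0.951 = 17498
Band 6: 22000 × 0.928 + 2700 × 0.36 = 20416 + 972 = 21388
Net migration: Band 1 + 350 → 2852; Band 2 − 380 → 17014; Band 3 + 130 → 9002; Band 4 + 270 → 5551; Band 5 + 370 → 17868; Band 6 − 260 → 21128
Population now: 0–14=2852, 15–29=17014, 30–44=9002, 45–59=5551, 60–74=17868, 75+=21128
Period 2:
Births: 17014 × 0.269 = 4577
Band 2: 2852 × 0.961 = 2741
Band 3: 17014 × 0.954 = 16231
Band 4: 9002 × 0.943 = 8489
Band 5: 5551 × 0.951 = 5279
Band 6: 17868 × 0.928 + 21128 × 0.36 = 16582 + 7606 = 24188
Net migration: Band 1 + 350 → 4927; Band 2 − 380 → 2361; Band 3 + 130 → 16361; Band 4 + 270 → 8759; Band 5 + 370 → 5649; Band 6 − 260 → 23928
Population now: 0–14=4927, 15–29=2361, 30–44=16361, 45–59=8759, 60–74=5649, 75+=23928
Period 3:
Births: 2361 × 0.269 = 635
Band 2: 4927 × 0.961 = 4735
Band 3: 2361 × 0.954 = 2252
Band 4: 16361 × 0.943 = 15428
Band 5: 8759 × 0.951 = 8330
Band 6: 5649 × 0.928 + 23928 × 0.36 = 5242 + 8614 = 13856
Net migration: Band 1 + 350 → 985; Band 2 − 380 → 4355; Band 3 + 130 → 2382; Band 4 + 270 → 15698; Band 5 + 370 → 8700; Band 6 − 260 → 13596
Population now: 0–14=985, 15–29=4355, 30–44=2382, 45–59=15698, 60–74=8700, 75+=13596
Total after period 3: 985 + 4355 + 2382 + 15698 + 8700 + 13596 = 45716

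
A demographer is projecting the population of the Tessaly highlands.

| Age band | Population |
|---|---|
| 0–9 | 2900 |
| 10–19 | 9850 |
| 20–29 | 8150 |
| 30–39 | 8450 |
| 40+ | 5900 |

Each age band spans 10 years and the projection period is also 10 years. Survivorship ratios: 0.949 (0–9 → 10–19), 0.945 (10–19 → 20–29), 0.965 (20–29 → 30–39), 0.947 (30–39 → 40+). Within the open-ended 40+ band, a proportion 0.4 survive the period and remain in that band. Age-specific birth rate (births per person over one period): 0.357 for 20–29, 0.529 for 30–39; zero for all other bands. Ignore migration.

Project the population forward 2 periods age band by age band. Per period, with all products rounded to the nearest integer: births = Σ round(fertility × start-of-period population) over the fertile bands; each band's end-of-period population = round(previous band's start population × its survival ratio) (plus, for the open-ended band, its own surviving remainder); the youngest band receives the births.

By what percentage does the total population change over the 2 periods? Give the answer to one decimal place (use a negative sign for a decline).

6.8

Call the bands 1 to 5, youngest first.
After projecting period 1:
Births: 8150 * 0.357 = 2910  |  8450 * 0.529 = 4470 → 7380
Band 2: 2900 * 0.949 = 2752
Band 3: 9850 * 0.945 = 9308
Band 4: 8150 * 0.965 = 7865
Band 5: 8450 * 0.947 + 5900 * 0.4 = 8002 + 2360 = 10362
→ [7380, 2752, 9308, 7865, 10362]
After projecting period 2:
Births: 9308 * 0.357 = 3323  |  7865 * 0.529 = 4161 → 7484
Band 2: 7380 * 0.949 = 7004
Band 3: 2752 * 0.945 = 2601
Band 4: 9308 * 0.965 = 8982
Band 5: 7865 * 0.947 + 10362 * 0.4 = 7448 + 4145 = 11593
→ [7484, 7004, 2601, 8982, 11593]
Total: 35250 → 37664; change = 2414; percentage change = 6.8%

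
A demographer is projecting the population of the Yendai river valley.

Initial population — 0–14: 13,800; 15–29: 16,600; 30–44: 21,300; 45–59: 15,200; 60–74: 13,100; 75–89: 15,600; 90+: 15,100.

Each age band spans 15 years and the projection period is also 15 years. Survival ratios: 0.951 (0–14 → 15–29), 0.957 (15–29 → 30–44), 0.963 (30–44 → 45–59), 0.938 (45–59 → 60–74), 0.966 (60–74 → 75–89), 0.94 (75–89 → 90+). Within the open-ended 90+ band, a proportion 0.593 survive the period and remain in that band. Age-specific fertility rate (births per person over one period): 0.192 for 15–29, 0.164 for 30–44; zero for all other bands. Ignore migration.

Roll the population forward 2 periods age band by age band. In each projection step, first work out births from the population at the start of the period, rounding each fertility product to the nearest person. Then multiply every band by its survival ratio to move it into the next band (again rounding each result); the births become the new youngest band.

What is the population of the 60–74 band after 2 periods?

19240

Call the groups 1 to 7, youngest first.
Period 1.
Births: 16600 × 0.192 = 3187 ; 21300 × 0.164 = 3493 → total 6680
Group 2: 13800 × 0.951 = 13124
Group 3: 16600 × 0.957 = 15886
Group 4: 21300 × 0.963 = 20512
Group 5: 15200 × 0.938 = 14258
Group 6: 13100 × 0.966 = 12655
Group 7: 15600 × 0.94 + 15100 × 0.593 = 14664 + 8954 = 23618
Giving 6680 / 13124 / 15886 / 20512 / 14258 / 12655 / 23618.
Period 2.
Births: 13124 × 0.192 = 2520 ; 15886 × 0.164 = 2605 → total 5125
Group 2: 6680 × 0.951 = 6353
Group 3: 13124 × 0.957 = 12560
Group 4: 15886 × 0.963 = 15298
Group 5: 20512 × 0.938 = 19240
Group 6: 14258 × 0.966 = 13773
Group 7: 12655 × 0.94 + 23618 × 0.593 = 11896 + 14005 = 25901
Giving 5125 / 6353 / 12560 / 15298 / 19240 / 13773 / 25901.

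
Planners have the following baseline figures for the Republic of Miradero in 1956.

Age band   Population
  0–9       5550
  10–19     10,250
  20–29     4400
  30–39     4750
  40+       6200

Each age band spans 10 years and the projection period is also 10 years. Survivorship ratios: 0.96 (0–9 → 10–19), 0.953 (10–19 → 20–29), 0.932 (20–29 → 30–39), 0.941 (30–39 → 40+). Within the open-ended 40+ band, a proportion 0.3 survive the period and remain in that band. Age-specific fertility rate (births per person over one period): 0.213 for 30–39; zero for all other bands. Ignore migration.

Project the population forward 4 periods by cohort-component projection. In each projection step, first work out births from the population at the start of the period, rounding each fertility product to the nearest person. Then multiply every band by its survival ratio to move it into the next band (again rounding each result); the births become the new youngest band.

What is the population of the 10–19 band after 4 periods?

1861

Period 1:
Births: 4750 * 0.213 = 1012
10–19: 5550 * 0.96 = 5328
20–29: 10250 * 0.953 = 9768
30–39: 4400 * 0.932 = 4101
40+: 4750 * 0.941 + 6200 * 0.3 = 4470 + 1860 = 6330
Giving 1012 / 5328 / 9768 / 4101 / 6330.
Period 2:
Births: 4101 * 0.213 = 874
10–19: 1012 * 0.96 = 972
20–29: 5328 * 0.953 = 5078
30–39: 9768 * 0.932 = 9104
40+: 4101 * 0.941 + 6330 * 0.3 = 3859 + 1899 = 5758
Giving 874 / 972 / 5078 / 9104 / 5758.
Period 3:
Births: 9104 * 0.213 = 1939
10–19: 874 * 0.96 = 839
20–29: 972 * 0.953 = 926
30–39: 5078 * 0.932 = 4733
40+: 9104 * 0.941 + 5758 * 0.3 = 8567 + 1727 = 10294
Giving 1939 / 839 / 926 / 4733 / 10294.
Period 4:
Births: 4733 * 0.213 = 1008
10–19: 1939 * 0.96 = 1861
20–29: 839 * 0.953 = 800
30–39: 926 * 0.932 = 863
40+: 4733 * 0.941 + 10294 * 0.3 = 4454 + 3088 = 7542
Giving 1008 / 1861 / 800 / 863 / 7542.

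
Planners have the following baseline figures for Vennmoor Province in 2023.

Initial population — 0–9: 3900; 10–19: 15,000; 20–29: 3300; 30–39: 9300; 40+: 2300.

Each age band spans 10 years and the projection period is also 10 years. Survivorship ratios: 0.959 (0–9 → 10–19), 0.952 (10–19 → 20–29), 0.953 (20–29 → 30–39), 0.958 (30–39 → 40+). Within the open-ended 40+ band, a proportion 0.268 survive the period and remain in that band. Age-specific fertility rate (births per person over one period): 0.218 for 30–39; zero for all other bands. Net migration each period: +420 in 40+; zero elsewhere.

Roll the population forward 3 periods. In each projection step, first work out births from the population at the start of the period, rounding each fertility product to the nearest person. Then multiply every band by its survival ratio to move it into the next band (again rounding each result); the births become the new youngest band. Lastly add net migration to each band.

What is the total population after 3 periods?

23960

Numbering the groups 1..5 from youngest to oldest:
Period 1:
Births: 9300 × 0.218 = 2027
Group 2: 3900 × 0.959 = 3740
Group 3: 15000 × 0.952 = 14280
Group 4: 3300 × 0.953 = 3145
Group 5: 9300 × 0.958 + 2300 × 0.268 = 8909 + 616 = 9525
Net migration: Group 5 + 420 → 9945
Giving 2027 / 3740 / 14280 / 3145 / 9945.
Period 2:
Births: 3145 × 0.218 = 686
Group 2: 2027 × 0.959 = 1944
Group 3: 3740 × 0.952 = 3560
Group 4: 14280 × 0.953 = 13609
Group 5: 3145 × 0.958 + 9945 × 0.268 = 3013 + 2665 = 5678
Net migration: Group 5 + 420 → 6098
Giving 686 / 1944 / 3560 / 13609 / 6098.
Period 3:
Births: 13609 × 0.218 = 2967
Group 2: 686 × 0.959 = 658
Group 3: 1944 × 0.952 = 1851
Group 4: 3560 × 0.953 = 3393
Group 5: 13609 × 0.958 + 6098 × 0.268 = 13037 + 1634 = 14671
Net migration: Group 5 + 420 → 15091
Giving 2967 / 658 / 1851 / 3393 / 15091.
Total after period 3: 2967 + 658 + 1851 + 3393 + 15091 = 23960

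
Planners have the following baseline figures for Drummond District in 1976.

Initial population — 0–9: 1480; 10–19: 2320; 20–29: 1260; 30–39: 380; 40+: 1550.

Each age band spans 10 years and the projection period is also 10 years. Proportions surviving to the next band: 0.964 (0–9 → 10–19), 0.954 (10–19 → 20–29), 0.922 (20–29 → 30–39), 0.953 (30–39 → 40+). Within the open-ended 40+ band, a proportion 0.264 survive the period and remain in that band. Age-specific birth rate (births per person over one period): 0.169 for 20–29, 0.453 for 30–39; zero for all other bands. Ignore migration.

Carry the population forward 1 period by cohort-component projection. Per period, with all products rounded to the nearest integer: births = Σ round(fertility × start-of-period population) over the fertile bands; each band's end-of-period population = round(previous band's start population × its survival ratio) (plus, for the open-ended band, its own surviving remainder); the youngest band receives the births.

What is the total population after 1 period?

After projecting period 1:
Births: 1260 × 0.169 = 213  |  380 × 0.453 = 172 → total 385
10–19: 1480 × 0.964 = 1427
20–29: 2320 × 0.954 = 2213
30–39: 1260 × 0.922 = 1162
40+: 380 × 0.953 + 1550 × 0.264 = 362 + 409 = 771
→ [385, 1427, 2213, 1162, 771]
Total after period 1: 385 + 1427 + 2213 + 1162 + 771 = 5958

5958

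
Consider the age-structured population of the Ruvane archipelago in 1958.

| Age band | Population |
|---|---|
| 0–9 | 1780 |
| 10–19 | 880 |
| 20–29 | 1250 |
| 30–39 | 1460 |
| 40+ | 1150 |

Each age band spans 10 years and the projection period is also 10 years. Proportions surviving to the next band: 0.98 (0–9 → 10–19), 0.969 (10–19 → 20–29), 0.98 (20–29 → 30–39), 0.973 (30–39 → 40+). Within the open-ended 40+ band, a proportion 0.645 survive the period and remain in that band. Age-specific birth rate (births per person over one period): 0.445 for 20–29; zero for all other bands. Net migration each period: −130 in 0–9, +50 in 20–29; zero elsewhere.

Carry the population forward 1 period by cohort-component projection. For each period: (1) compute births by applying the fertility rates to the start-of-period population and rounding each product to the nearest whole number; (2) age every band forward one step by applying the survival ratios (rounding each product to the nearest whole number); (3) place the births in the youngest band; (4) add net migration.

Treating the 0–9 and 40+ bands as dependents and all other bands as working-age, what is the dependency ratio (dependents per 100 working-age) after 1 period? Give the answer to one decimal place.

66.9

(Groups numbered youngest = 1 to oldest = 5.)
Period 1.
Births: 1250 × 0.445 = 556
Group 2: 1780 × 0.98 = 1744
Group 3: 880 × 0.969 = 853
Group 4: 1250 × 0.98 = 1225
Group 5: 1460 × 0.973 + 1150 × 0.645 = 1421 + 742 = 2163
Net migration: Group 1 − 130 → 426; Group 3 + 50 → 903
→ [426, 1744, 903, 1225, 2163]
Dependents (band 0–9 + band 40+) = 426 + 2163 = 2589; working-age = 3872; ratio = 2589/3872 × 100 = 66.9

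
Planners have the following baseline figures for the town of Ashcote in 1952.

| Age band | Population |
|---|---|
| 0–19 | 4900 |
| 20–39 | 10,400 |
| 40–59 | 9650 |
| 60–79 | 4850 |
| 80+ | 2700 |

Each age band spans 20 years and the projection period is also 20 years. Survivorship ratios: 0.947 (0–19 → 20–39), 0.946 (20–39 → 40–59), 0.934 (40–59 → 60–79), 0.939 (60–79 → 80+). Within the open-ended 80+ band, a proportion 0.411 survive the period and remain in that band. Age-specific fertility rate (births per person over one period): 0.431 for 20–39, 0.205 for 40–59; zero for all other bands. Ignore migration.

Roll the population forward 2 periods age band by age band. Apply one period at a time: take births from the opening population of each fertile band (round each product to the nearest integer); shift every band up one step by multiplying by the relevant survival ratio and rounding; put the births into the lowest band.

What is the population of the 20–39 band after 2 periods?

6118

Numbering the bands 1..5 from youngest to oldest:
— Period 1 —
Births: 10400 * 0.431 = 4482, 9650 * 0.205 = 1978 ⇒ total 6460
Band 2: 4900 * 0.947 = 4640
Band 3: 10400 * 0.946 = 9838
Band 4: 9650 * 0.934 = 9013
Band 5: 4850 * 0.939 + 2700 * 0.411 = 4554 + 1110 = 5664
Giving 6460 / 4640 / 9838 / 9013 / 5664.
— Period 2 —
Births: 4640 * 0.431 = 2000, 9838 * 0.205 = 2017 ⇒ total 4017
Band 2: 6460 * 0.947 = 6118
Band 3: 4640 * 0.946 = 4389
Band 4: 9838 * 0.934 = 9189
Band 5: 9013 * 0.939 + 5664 * 0.411 = 8463 + 2328 = 10791
Giving 4017 / 6118 / 4389 / 9189 / 10791.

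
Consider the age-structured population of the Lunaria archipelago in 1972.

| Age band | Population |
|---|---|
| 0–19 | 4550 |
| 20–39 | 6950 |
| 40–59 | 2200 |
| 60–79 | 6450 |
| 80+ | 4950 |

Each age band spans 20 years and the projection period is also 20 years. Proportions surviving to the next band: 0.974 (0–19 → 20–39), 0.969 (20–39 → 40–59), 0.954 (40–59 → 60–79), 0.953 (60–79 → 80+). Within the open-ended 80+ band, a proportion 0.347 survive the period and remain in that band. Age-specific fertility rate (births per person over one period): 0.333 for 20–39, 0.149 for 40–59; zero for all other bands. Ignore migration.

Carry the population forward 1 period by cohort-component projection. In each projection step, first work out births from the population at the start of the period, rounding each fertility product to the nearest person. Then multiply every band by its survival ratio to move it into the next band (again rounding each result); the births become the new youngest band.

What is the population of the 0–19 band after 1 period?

Numbering the groups 1..5 from youngest to oldest:
Period 1:
Births: 6950 * 0.333 = 2314, 2200 * 0.149 = 328 ⇒ total 2642
Group 2: 4550 * 0.974 = 4432
Group 3: 6950 * 0.969 = 6735
Group 4: 2200 * 0.954 = 2099
Group 5: 6450 * 0.953 + 4950 * 0.347 = 6147 + 1718 = 7865
Population now: 0–19=2642, 20–39=4432, 40–59=6735, 60–79=2099, 80+=7865

2642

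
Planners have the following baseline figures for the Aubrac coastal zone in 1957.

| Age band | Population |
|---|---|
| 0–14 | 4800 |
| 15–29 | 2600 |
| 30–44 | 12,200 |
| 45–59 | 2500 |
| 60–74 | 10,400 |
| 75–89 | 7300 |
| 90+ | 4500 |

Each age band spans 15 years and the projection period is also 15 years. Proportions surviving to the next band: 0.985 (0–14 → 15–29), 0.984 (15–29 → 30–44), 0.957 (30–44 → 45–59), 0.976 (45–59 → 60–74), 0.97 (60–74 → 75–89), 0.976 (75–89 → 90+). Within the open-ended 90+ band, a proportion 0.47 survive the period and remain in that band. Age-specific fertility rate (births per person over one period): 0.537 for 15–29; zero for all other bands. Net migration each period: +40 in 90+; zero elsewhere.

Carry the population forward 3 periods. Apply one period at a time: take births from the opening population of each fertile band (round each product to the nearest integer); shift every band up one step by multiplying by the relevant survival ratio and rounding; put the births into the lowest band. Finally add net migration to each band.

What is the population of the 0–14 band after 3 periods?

738

After projecting period 1:
Births: 2600 × 0.537 = 1396
15–29: 4800 × 0.985 = 4728
30–44: 2600 × 0.984 = 2558
45–59: 12200 × 0.957 = 11675
60–74: 2500 × 0.976 = 2440
75–89: 10400 × 0.97 = 10088
90+: 7300 × 0.976 + 4500 × 0.47 = 7125 + 2115 = 9240
Net migration: 90+ + 40 → 9280
Giving 1396 / 4728 / 2558 / 11675 / 2440 / 10088 / 9280.
After projecting period 2:
Births: 4728 × 0.537 = 2539
15–29: 1396 × 0.985 = 1375
30–44: 4728 × 0.984 = 4652
45–59: 2558 × 0.957 = 2448
60–74: 11675 × 0.976 = 11395
75–89: 2440 × 0.97 = 2367
90+: 10088 × 0.976 + 9280 × 0.47 = 9846 + 4362 = 14208
Net migration: 90+ + 40 → 14248
Giving 2539 / 1375 / 4652 / 2448 / 11395 / 2367 / 14248.
After projecting period 3:
Births: 1375 × 0.537 = 738
15–29: 2539 × 0.985 = 2501
30–44: 1375 × 0.984 = 1353
45–59: 4652 × 0.957 = 4452
60–74: 2448 × 0.976 = 2389
75–89: 11395 × 0.97 = 11053
90+: 2367 × 0.976 + 14248 × 0.47 = 2310 + 6697 = 9007
Net migration: 90+ + 40 → 9047
Giving 738 / 2501 / 1353 / 4452 / 2389 / 11053 / 9047.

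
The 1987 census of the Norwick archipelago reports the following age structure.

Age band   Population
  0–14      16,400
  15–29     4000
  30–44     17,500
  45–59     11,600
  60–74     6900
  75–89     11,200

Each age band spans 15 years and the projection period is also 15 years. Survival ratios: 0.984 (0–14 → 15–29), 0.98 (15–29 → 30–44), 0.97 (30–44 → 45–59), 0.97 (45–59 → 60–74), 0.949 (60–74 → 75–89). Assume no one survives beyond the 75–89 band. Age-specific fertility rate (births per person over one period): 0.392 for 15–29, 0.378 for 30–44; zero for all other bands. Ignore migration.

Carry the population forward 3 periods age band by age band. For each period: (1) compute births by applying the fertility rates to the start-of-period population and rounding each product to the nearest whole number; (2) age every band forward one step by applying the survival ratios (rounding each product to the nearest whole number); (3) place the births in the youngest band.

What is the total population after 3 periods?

59363

— Period 1 —
Births: 4000 × 0.392 = 1568, 17500 × 0.378 = 6615 → 8183
15–29: 16400 × 0.984 = 16138
30–44: 4000 × 0.98 = 3920
45–59: 17500 × 0.97 = 16975
60–74: 11600 × 0.97 = 11252
75–89: 6900 × 0.949 = 6548
Giving 8183 / 16138 / 3920 / 16975 / 11252 / 6548.
— Period 2 —
Births: 16138 × 0.392 = 6326, 3920 × 0.378 = 1482 → 7808
15–29: 8183 × 0.984 = 8052
30–44: 16138 × 0.98 = 15815
45–59: 3920 × 0.97 = 3802
60–74: 16975 × 0.97 = 16466
75–89: 11252 × 0.949 = 10678
Giving 7808 / 8052 / 15815 / 3802 / 16466 / 10678.
— Period 3 —
Births: 8052 × 0.392 = 3156, 15815 × 0.378 = 5978 → 9134
15–29: 7808 × 0.984 = 7683
30–44: 8052 × 0.98 = 7891
45–59: 15815 × 0.97 = 15341
60–74: 3802 × 0.97 = 3688
75–89: 16466 × 0.949 = 15626
Giving 9134 / 7683 / 7891 / 15341 / 3688 / 15626.
Total after period 3: 9134 + 7683 + 7891 + 15341 + 3688 + 15626 = 59363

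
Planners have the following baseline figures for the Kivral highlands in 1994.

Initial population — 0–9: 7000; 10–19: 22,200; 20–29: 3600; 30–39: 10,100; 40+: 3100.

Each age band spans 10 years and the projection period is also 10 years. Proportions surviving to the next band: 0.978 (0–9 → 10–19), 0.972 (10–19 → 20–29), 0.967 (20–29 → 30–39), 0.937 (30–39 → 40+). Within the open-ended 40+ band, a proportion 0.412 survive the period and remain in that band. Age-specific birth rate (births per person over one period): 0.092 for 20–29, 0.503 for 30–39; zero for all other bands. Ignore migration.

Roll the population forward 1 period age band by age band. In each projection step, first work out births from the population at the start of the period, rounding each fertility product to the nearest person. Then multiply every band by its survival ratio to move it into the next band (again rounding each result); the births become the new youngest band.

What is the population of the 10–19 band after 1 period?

Call the bands 1 to 5, youngest first.
After projecting period 1:
Births: 3600 × 0.092 = 331  |  10100 × 0.503 = 5080 → total 5411
Band 2: 7000 × 0.978 = 6846
Band 3: 22200 × 0.972 = 21578
Band 4: 3600 × 0.967 = 3481
Band 5: 10100 × 0.937 + 3100 × 0.412 = 9464 + 1277 = 10741
End of period: [5411, 6846, 21578, 3481, 10741]

6846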